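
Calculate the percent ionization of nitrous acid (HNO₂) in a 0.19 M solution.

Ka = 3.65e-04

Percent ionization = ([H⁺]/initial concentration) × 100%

Using Ka equilibrium: x² + Ka×x - Ka×C = 0. Solving: [H⁺] = 8.1472e-03. Percent = (8.1472e-03/0.19) × 100

Percent ionization = 4.29%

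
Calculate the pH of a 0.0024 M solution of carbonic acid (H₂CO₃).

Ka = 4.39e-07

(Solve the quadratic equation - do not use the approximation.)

x² + Ka×x - Ka×C = 0. Using quadratic formula: [H⁺] = 3.2240e-05

pH = 4.49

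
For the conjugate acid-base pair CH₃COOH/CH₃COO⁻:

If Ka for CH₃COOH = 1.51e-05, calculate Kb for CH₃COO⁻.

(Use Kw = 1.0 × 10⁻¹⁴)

For a conjugate pair Ka × Kb = Kw, so Kb = Kw/Ka = 1.0 × 10⁻¹⁴ / 1.51e-05 = 6.62e-10.

K_b = 6.62e-10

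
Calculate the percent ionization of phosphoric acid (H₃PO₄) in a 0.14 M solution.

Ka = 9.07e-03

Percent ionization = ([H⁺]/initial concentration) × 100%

Using Ka equilibrium: x² + Ka×x - Ka×C = 0. Solving: [H⁺] = 3.1387e-02. Percent = (3.1387e-02/0.14) × 100

Percent ionization = 22.4%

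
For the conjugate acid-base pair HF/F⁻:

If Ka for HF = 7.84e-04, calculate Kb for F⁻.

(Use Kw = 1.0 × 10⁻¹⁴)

For a conjugate pair Ka × Kb = Kw, so Kb = Kw/Ka = 1.0 × 10⁻¹⁴ / 7.84e-04 = 1.28e-11.

K_b = 1.28e-11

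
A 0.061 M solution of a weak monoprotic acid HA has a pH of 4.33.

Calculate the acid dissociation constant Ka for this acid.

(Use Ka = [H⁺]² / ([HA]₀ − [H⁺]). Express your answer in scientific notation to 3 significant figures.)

[H⁺] = 10^(−pH) = 10^(−4.33) = 4.677e-05 M. For HA ⇌ H⁺ + A⁻, Ka = [H⁺][A⁻]/[HA] = [H⁺]² / ([HA]₀ − [H⁺]) = (4.677e-05)² / (0.061 − 4.677e-05) = 3.59e-08.

K_a = 3.59e-08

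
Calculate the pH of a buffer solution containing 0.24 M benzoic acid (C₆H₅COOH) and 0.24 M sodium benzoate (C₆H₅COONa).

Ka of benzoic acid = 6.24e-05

pKa = -log(6.24e-05) = 4.20. pH = pKa + log([A⁻]/[HA]) = 4.20 + log(0.24/0.24)

pH = 4.20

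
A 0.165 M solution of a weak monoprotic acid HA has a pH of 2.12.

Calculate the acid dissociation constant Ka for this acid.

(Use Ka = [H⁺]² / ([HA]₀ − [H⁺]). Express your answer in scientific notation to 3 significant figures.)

[H⁺] = 10^(−pH) = 10^(−2.12) = 7.586e-03 M. For HA ⇌ H⁺ + A⁻, Ka = [H⁺][A⁻]/[HA] = [H⁺]² / ([HA]₀ − [H⁺]) = (7.586e-03)² / (0.165 − 7.586e-03) = 3.66e-04.

K_a = 3.66e-04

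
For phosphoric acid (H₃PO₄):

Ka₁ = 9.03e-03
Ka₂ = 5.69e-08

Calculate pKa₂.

pKa₂ = -log(Ka₂) = -log(5.69e-08) = 7.24.

pK_{a2} = 7.24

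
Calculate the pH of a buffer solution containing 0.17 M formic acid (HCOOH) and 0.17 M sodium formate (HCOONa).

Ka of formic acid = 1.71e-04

pKa = -log(1.71e-04) = 3.77. pH = pKa + log([A⁻]/[HA]) = 3.77 + log(0.17/0.17)

pH = 3.77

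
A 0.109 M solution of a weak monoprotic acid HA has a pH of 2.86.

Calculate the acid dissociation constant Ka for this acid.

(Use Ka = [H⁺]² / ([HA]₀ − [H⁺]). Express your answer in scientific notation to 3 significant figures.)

[H⁺] = 10^(−pH) = 10^(−2.86) = 1.380e-03 M. For HA ⇌ H⁺ + A⁻, Ka = [H⁺][A⁻]/[HA] = [H⁺]² / ([HA]₀ − [H⁺]) = (1.380e-03)² / (0.109 − 1.380e-03) = 1.77e-05.

K_a = 1.77e-05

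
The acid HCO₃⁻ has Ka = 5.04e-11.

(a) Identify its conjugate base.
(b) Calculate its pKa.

(a) The conjugate base is formed by removing one H⁺ from HCO₃⁻, giving CO₃²⁻. (b) pKa = -log(Ka) = -log(5.04e-11) = 10.30.

Conjugate base: CO₃²⁻; pK_a = 10.30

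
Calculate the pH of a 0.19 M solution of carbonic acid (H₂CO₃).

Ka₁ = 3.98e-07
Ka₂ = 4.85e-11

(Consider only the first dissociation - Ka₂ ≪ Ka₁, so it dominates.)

First dissociation dominates. From Ka₁ = [H⁺][HA⁻]/[H₂A], x² + Ka₁·x − Ka₁·C = 0 with C = 0.19 M and Ka₁ = 3.98e-07. Solving: [H⁺] = (−Ka₁ + √(Ka₁² + 4·Ka₁·C)) / 2 = 2.7479e-04 M. pH = -log(2.7479e-04) = 3.56.

pH = 3.56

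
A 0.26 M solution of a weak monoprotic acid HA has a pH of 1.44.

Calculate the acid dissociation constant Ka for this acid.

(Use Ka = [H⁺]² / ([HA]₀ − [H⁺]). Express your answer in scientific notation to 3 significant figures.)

[H⁺] = 10^(−pH) = 10^(−1.44) = 3.631e-02 M. For HA ⇌ H⁺ + A⁻, Ka = [H⁺][A⁻]/[HA] = [H⁺]² / ([HA]₀ − [H⁺]) = (3.631e-02)² / (0.26 − 3.631e-02) = 5.89e-03.

K_a = 5.89e-03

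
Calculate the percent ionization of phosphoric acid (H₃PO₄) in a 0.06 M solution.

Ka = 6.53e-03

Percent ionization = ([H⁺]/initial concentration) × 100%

Using Ka equilibrium: x² + Ka×x - Ka×C = 0. Solving: [H⁺] = 1.6796e-02. Percent = (1.6796e-02/0.06) × 100

Percent ionization = 28%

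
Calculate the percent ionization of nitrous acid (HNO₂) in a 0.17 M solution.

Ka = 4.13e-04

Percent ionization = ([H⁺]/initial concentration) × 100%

Using Ka equilibrium: x² + Ka×x - Ka×C = 0. Solving: [H⁺] = 8.1752e-03. Percent = (8.1752e-03/0.17) × 100

Percent ionization = 4.81%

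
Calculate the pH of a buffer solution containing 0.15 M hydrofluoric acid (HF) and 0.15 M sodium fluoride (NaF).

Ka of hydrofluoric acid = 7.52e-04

pKa = -log(7.52e-04) = 3.12. pH = pKa + log([A⁻]/[HA]) = 3.12 + log(0.15/0.15)

pH = 3.12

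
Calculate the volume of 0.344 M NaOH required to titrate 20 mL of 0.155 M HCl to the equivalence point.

At equivalence: moles acid = moles base. moles HCl = 0.155 × 20/1000 = 0.0031 mol. V_base = moles / 0.344 × 1000 = 9.0 mL.

V_{base} = 9.0 mL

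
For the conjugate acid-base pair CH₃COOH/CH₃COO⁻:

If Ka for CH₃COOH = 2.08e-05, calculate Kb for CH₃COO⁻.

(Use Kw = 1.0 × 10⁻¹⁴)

For a conjugate pair Ka × Kb = Kw, so Kb = Kw/Ka = 1.0 × 10⁻¹⁴ / 2.08e-05 = 4.81e-10.

K_b = 4.81e-10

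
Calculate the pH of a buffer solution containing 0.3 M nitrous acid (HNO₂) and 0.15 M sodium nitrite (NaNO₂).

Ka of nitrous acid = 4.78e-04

pKa = -log(4.78e-04) = 3.32. pH = pKa + log([A⁻]/[HA]) = 3.32 + log(0.15/0.3)

pH = 3.02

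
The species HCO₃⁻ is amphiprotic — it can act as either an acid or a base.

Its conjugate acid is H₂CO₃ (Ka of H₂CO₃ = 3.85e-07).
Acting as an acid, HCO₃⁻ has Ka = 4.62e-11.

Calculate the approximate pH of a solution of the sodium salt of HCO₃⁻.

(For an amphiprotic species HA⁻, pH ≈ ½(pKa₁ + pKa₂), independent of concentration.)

pKa₁ = -log(3.85e-07) = 6.41; pKa₂ = -log(4.62e-11) = 10.34. For an amphiprotic species, pH ≈ ½(pKa₁ + pKa₂) = ½(6.41 + 10.34) = 8.37.

pH = 8.37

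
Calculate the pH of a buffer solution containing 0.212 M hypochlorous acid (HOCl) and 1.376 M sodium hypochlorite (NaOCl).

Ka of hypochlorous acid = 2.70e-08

pKa = -log(2.70e-08) = 7.57. pH = pKa + log([A⁻]/[HA]) = 7.57 + log(1.376/0.212)

pH = 8.38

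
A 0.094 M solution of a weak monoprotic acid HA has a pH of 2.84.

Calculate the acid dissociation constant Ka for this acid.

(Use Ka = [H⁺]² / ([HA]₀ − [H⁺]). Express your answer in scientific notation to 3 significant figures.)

[H⁺] = 10^(−pH) = 10^(−2.84) = 1.445e-03 M. For HA ⇌ H⁺ + A⁻, Ka = [H⁺][A⁻]/[HA] = [H⁺]² / ([HA]₀ − [H⁺]) = (1.445e-03)² / (0.094 − 1.445e-03) = 2.26e-05.

K_a = 2.26e-05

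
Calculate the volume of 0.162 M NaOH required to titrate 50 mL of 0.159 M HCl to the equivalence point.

At equivalence: moles acid = moles base. moles HCl = 0.159 × 50/1000 = 0.00795 mol. V_base = moles / 0.162 × 1000 = 49.1 mL.

V_{base} = 49.1 mL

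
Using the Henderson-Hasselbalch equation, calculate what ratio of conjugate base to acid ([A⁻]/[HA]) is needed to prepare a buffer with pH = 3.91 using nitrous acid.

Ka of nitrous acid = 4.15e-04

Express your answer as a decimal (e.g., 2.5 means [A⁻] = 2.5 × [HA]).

pKa = -log(4.15e-04) = 3.3820. pH = pKa + log([A⁻]/[HA]), so log([A⁻]/[HA]) = pH − pKa = 3.91 − 3.3820 = 0.5280. [A⁻]/[HA] = 10^(0.5280) = 3.37

[A⁻]/[HA] = 3.37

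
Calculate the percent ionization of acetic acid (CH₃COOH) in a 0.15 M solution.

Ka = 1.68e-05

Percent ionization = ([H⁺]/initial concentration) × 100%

Using Ka equilibrium: x² + Ka×x - Ka×C = 0. Solving: [H⁺] = 1.5791e-03. Percent = (1.5791e-03/0.15) × 100

Percent ionization = 1.05%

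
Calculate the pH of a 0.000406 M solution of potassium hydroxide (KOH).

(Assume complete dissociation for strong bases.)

[OH⁻] = 0.000406 M for strong base. pOH = -log[OH⁻] = 3.39, pH = 14 - pOH

pH = 10.61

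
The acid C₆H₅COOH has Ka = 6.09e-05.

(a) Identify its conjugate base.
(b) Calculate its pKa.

(a) The conjugate base is formed by removing one H⁺ from C₆H₅COOH, giving C₆H₅COO⁻. (b) pKa = -log(Ka) = -log(6.09e-05) = 4.22.

Conjugate base: C₆H₅COO⁻; pK_a = 4.22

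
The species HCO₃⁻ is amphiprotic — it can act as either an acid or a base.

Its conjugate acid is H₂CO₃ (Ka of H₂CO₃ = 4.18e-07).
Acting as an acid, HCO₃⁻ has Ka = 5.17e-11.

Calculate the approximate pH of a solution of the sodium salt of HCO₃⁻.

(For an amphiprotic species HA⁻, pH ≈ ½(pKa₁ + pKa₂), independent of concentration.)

pKa₁ = -log(4.18e-07) = 6.38; pKa₂ = -log(5.17e-11) = 10.29. For an amphiprotic species, pH ≈ ½(pKa₁ + pKa₂) = ½(6.38 + 10.29) = 8.33.

pH = 8.33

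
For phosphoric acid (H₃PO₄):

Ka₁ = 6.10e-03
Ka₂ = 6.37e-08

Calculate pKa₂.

pKa₂ = -log(Ka₂) = -log(6.37e-08) = 7.20.

pK_{a2} = 7.20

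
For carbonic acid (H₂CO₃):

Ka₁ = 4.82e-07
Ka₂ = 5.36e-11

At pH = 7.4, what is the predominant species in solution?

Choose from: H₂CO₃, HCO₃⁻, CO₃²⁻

pKa₁ = 6.32, pKa₂ = 10.27. For a polyprotic acid the predominant species crosses at each pKa: below pKa_n the protonated form dominates, above it the deprotonated form does. At pH = 7.4, the predominant species is HCO₃⁻.

HCO₃⁻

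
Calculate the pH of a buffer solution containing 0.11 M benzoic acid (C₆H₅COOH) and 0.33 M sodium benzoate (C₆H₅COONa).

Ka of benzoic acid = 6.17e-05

pKa = -log(6.17e-05) = 4.21. pH = pKa + log([A⁻]/[HA]) = 4.21 + log(0.33/0.11)

pH = 4.69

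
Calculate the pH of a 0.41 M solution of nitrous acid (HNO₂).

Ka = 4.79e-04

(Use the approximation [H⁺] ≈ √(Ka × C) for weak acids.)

[H⁺] = √(Ka × C) = √(4.79e-04 × 0.41) = 1.4014e-02. pH = -log(1.4014e-02)

pH = 1.85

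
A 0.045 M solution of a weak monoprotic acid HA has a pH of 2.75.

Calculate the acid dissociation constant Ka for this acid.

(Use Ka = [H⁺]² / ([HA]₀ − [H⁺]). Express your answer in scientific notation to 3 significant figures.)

[H⁺] = 10^(−pH) = 10^(−2.75) = 1.778e-03 M. For HA ⇌ H⁺ + A⁻, Ka = [H⁺][A⁻]/[HA] = [H⁺]² / ([HA]₀ − [H⁺]) = (1.778e-03)² / (0.045 − 1.778e-03) = 7.32e-05.

K_a = 7.32e-05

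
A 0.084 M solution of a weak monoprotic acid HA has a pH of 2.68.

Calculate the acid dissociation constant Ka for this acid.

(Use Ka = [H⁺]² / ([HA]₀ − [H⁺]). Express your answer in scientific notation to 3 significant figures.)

[H⁺] = 10^(−pH) = 10^(−2.68) = 2.089e-03 M. For HA ⇌ H⁺ + A⁻, Ka = [H⁺][A⁻]/[HA] = [H⁺]² / ([HA]₀ − [H⁺]) = (2.089e-03)² / (0.084 − 2.089e-03) = 5.33e-05.

K_a = 5.33e-05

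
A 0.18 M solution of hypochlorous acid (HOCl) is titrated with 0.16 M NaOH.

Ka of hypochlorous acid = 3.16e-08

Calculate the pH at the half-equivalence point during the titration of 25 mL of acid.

At half-equivalence [HA] = [A⁻], so Henderson-Hasselbalch gives pH = pKa = -log(3.16e-08) = 7.50.

pH = pKa = 7.50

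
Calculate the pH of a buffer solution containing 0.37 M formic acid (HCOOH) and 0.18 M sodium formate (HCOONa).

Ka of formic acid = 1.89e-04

pKa = -log(1.89e-04) = 3.72. pH = pKa + log([A⁻]/[HA]) = 3.72 + log(0.18/0.37)

pH = 3.41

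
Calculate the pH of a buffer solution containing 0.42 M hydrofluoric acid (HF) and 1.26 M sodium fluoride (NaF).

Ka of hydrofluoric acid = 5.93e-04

pKa = -log(5.93e-04) = 3.23. pH = pKa + log([A⁻]/[HA]) = 3.23 + log(1.26/0.42)

pH = 3.70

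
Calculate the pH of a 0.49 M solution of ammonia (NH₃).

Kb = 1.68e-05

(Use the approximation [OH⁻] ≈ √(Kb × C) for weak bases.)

[OH⁻] = √(Kb × C) = √(1.68e-05 × 0.49) = 2.8691e-03. pOH = 2.54, pH = 14 - pOH

pH = 11.46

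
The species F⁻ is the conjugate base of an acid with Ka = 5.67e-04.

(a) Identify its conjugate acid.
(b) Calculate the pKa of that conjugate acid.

(a) The conjugate acid is formed by adding one H⁺ to F⁻, giving HF. (b) pKa = -log(Ka) = -log(5.67e-04) = 3.25.

Conjugate acid: HF; pK_a = 3.25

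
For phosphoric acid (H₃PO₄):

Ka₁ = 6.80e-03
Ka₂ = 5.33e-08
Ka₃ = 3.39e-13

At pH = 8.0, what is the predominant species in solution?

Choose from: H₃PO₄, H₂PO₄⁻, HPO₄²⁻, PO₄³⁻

pKa₁ = 2.17, pKa₂ = 7.27, pKa₃ = 12.47. For a polyprotic acid the predominant species crosses at each pKa: below pKa_n the protonated form dominates, above it the deprotonated form does. At pH = 8.0, the predominant species is HPO₄²⁻.

HPO₄²⁻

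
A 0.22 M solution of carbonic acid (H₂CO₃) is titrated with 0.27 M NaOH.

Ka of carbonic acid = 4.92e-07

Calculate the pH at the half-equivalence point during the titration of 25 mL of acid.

At half-equivalence [HA] = [A⁻], so Henderson-Hasselbalch gives pH = pKa = -log(4.92e-07) = 6.31.

pH = pKa = 6.31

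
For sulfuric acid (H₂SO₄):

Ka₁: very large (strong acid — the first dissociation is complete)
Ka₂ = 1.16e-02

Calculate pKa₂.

pKa₂ = -log(Ka₂) = -log(1.16e-02) = 1.94.

pK_{a2} = 1.94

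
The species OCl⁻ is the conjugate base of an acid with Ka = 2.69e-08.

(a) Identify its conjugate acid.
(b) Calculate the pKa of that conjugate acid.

(a) The conjugate acid is formed by adding one H⁺ to OCl⁻, giving HOCl. (b) pKa = -log(Ka) = -log(2.69e-08) = 7.57.

Conjugate acid: HOCl; pK_a = 7.57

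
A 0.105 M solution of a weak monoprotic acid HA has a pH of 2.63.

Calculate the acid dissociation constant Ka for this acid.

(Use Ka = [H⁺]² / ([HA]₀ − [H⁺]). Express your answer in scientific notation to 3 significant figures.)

[H⁺] = 10^(−pH) = 10^(−2.63) = 2.344e-03 M. For HA ⇌ H⁺ + A⁻, Ka = [H⁺][A⁻]/[HA] = [H⁺]² / ([HA]₀ − [H⁺]) = (2.344e-03)² / (0.105 − 2.344e-03) = 5.35e-05.

K_a = 5.35e-05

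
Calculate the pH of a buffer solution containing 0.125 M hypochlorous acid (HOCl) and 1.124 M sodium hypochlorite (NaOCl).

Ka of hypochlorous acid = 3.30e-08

pKa = -log(3.30e-08) = 7.48. pH = pKa + log([A⁻]/[HA]) = 7.48 + log(1.124/0.125)

pH = 8.44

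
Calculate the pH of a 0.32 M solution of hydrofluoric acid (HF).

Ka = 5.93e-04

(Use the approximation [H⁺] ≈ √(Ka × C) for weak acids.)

[H⁺] = √(Ka × C) = √(5.93e-04 × 0.32) = 1.3775e-02. pH = -log(1.3775e-02)

pH = 1.86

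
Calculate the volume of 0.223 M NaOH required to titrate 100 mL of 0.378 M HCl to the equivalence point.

At equivalence: moles acid = moles base. moles HCl = 0.378 × 100/1000 = 0.0378 mol. V_base = moles / 0.223 × 1000 = 169.5 mL.

V_{base} = 169.5 mL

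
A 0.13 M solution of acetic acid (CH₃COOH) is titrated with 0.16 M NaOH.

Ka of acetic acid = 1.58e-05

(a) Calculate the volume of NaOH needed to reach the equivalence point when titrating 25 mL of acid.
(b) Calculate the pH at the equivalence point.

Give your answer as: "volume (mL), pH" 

moles acid = 0.13 × 25/1000 = 0.00325 mol; V_base = moles/0.16 × 1000 = 20.3 mL. At equivalence only the conjugate base is present: [A⁻] = 0.00325/0.045 = 7.1724e-02 M. Kb = Kw/Ka = 6.33e-10; [OH⁻] = √(Kb × [A⁻]) = 6.7376e-06; pOH = 5.17; pH = 14 - pOH = 8.83.

V = 20.3 mL, pH = 8.83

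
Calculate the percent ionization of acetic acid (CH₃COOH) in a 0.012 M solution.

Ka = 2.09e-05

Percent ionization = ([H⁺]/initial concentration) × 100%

Using Ka equilibrium: x² + Ka×x - Ka×C = 0. Solving: [H⁺] = 4.9046e-04. Percent = (4.9046e-04/0.012) × 100

Percent ionization = 4.09%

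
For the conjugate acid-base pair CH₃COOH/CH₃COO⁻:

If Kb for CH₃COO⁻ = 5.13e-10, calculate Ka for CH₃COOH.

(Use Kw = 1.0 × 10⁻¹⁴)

For a conjugate pair Ka × Kb = Kw, so Ka = Kw/Kb = 1.0 × 10⁻¹⁴ / 5.13e-10 = 1.95e-05.

K_a = 1.95e-05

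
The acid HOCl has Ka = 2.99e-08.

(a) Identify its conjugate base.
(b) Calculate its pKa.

(a) The conjugate base is formed by removing one H⁺ from HOCl, giving OCl⁻. (b) pKa = -log(Ka) = -log(2.99e-08) = 7.52.

Conjugate base: OCl⁻; pK_a = 7.52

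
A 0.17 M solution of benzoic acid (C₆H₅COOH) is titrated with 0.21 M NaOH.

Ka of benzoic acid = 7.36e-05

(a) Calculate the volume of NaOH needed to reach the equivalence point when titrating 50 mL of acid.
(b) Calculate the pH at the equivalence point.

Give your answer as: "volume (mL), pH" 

moles acid = 0.17 × 50/1000 = 0.0085 mol; V_base = moles/0.21 × 1000 = 40.5 mL. At equivalence only the conjugate base is present: [A⁻] = 0.0085/0.090 = 9.3947e-02 M. Kb = Kw/Ka = 1.36e-10; [OH⁻] = √(Kb × [A⁻]) = 3.5728e-06; pOH = 5.45; pH = 14 - pOH = 8.55.

V = 40.5 mL, pH = 8.55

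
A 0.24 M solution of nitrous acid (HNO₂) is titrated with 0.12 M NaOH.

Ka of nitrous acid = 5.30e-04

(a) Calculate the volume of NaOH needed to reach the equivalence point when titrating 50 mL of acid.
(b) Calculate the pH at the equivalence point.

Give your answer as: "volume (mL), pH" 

moles acid = 0.24 × 50/1000 = 0.012 mol; V_base = moles/0.12 × 1000 = 100.0 mL. At equivalence only the conjugate base is present: [A⁻] = 0.012/0.150 = 8.0000e-02 M. Kb = Kw/Ka = 1.89e-11; [OH⁻] = √(Kb × [A⁻]) = 1.2286e-06; pOH = 5.91; pH = 14 - pOH = 8.09.

V = 100.0 mL, pH = 8.09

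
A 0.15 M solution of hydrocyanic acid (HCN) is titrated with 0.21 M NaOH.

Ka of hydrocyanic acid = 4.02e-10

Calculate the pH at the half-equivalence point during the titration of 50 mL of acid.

At half-equivalence [HA] = [A⁻], so Henderson-Hasselbalch gives pH = pKa = -log(4.02e-10) = 9.40.

pH = pKa = 9.40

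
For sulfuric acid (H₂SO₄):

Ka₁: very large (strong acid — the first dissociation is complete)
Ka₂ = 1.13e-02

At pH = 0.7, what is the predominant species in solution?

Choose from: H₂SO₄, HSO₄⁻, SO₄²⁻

The first dissociation is complete, so H₂SO₄ itself is never the predominant species in water; pKa₂ = -log(1.13e-02) = 1.95. For a polyprotic acid the predominant species crosses at each pKa: below pKa_n the protonated form dominates, above it the deprotonated form does. At pH = 0.7, the predominant species is HSO₄⁻.

HSO₄⁻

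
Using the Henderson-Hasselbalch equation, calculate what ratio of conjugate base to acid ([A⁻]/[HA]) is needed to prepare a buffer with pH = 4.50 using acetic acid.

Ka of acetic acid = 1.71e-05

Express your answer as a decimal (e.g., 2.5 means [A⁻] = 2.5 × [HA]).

pKa = -log(1.71e-05) = 4.7670. pH = pKa + log([A⁻]/[HA]), so log([A⁻]/[HA]) = pH − pKa = 4.50 − 4.7670 = -0.2670. [A⁻]/[HA] = 10^(-0.2670) = 0.541

[A⁻]/[HA] = 0.541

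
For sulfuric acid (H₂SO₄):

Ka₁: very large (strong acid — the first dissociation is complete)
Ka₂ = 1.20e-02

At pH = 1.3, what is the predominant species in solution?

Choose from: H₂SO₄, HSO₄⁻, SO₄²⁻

The first dissociation is complete, so H₂SO₄ itself is never the predominant species in water; pKa₂ = -log(1.20e-02) = 1.92. For a polyprotic acid the predominant species crosses at each pKa: below pKa_n the protonated form dominates, above it the deprotonated form does. At pH = 1.3, the predominant species is HSO₄⁻.

HSO₄⁻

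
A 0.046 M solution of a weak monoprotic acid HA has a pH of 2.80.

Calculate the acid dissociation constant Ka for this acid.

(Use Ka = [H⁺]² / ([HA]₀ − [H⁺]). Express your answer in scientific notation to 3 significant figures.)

[H⁺] = 10^(−pH) = 10^(−2.80) = 1.585e-03 M. For HA ⇌ H⁺ + A⁻, Ka = [H⁺][A⁻]/[HA] = [H⁺]² / ([HA]₀ − [H⁺]) = (1.585e-03)² / (0.046 − 1.585e-03) = 5.66e-05.

K_a = 5.66e-05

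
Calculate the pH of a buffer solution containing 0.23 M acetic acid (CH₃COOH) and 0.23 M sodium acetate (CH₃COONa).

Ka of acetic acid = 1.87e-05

pKa = -log(1.87e-05) = 4.73. pH = pKa + log([A⁻]/[HA]) = 4.73 + log(0.23/0.23)

pH = 4.73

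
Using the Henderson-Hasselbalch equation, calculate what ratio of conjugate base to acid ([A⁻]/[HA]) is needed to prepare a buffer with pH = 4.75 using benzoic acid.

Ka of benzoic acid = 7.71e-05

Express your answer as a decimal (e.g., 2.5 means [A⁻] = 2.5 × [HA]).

pKa = -log(7.71e-05) = 4.1129. pH = pKa + log([A⁻]/[HA]), so log([A⁻]/[HA]) = pH − pKa = 4.75 − 4.1129 = 0.6371. [A⁻]/[HA] = 10^(0.6371) = 4.34

[A⁻]/[HA] = 4.34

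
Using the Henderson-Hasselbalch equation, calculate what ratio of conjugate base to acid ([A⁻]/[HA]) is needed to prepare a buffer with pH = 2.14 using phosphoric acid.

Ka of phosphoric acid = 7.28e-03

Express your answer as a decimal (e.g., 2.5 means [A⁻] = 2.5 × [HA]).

pKa = -log(7.28e-03) = 2.1379. pH = pKa + log([A⁻]/[HA]), so log([A⁻]/[HA]) = pH − pKa = 2.14 − 2.1379 = 0.0021. [A⁻]/[HA] = 10^(0.0021) = 1.00

[A⁻]/[HA] = 1.00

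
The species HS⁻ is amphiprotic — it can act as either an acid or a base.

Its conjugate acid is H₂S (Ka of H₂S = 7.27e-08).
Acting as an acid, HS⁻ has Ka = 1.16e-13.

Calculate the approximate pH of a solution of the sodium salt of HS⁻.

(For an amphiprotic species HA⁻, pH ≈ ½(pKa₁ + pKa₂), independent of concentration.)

pKa₁ = -log(7.27e-08) = 7.14; pKa₂ = -log(1.16e-13) = 12.94. For an amphiprotic species, pH ≈ ½(pKa₁ + pKa₂) = ½(7.14 + 12.94) = 10.04.

pH = 10.04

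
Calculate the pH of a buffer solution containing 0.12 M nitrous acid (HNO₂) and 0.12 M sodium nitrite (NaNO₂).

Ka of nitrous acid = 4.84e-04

pKa = -log(4.84e-04) = 3.32. pH = pKa + log([A⁻]/[HA]) = 3.32 + log(0.12/0.12)

pH = 3.32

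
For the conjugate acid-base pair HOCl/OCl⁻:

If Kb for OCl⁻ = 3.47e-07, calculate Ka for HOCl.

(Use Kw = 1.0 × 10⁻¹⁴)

For a conjugate pair Ka × Kb = Kw, so Ka = Kw/Kb = 1.0 × 10⁻¹⁴ / 3.47e-07 = 2.88e-08.

K_a = 2.88e-08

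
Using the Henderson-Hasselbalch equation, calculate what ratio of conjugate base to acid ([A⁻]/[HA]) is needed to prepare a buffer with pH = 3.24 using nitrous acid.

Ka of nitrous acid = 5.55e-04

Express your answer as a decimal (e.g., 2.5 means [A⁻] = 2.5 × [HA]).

pKa = -log(5.55e-04) = 3.2557. pH = pKa + log([A⁻]/[HA]), so log([A⁻]/[HA]) = pH − pKa = 3.24 − 3.2557 = -0.0157. [A⁻]/[HA] = 10^(-0.0157) = 0.964

[A⁻]/[HA] = 0.964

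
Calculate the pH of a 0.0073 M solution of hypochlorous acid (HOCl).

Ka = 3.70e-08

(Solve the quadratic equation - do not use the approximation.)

x² + Ka×x - Ka×C = 0. Using quadratic formula: [H⁺] = 1.6416e-05

pH = 4.78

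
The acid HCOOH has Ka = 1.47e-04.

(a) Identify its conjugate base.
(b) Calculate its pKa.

(a) The conjugate base is formed by removing one H⁺ from HCOOH, giving HCOO⁻. (b) pKa = -log(Ka) = -log(1.47e-04) = 3.83.

Conjugate base: HCOO⁻; pK_a = 3.83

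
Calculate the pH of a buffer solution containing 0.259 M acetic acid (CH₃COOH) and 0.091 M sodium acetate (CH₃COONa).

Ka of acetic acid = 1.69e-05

pKa = -log(1.69e-05) = 4.77. pH = pKa + log([A⁻]/[HA]) = 4.77 + log(0.091/0.259)

pH = 4.32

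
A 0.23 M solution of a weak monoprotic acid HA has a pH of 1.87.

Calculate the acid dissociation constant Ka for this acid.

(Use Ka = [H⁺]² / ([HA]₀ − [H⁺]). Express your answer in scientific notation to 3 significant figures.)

[H⁺] = 10^(−pH) = 10^(−1.87) = 1.349e-02 M. For HA ⇌ H⁺ + A⁻, Ka = [H⁺][A⁻]/[HA] = [H⁺]² / ([HA]₀ − [H⁺]) = (1.349e-02)² / (0.23 − 1.349e-02) = 8.40e-04.

K_a = 8.40e-04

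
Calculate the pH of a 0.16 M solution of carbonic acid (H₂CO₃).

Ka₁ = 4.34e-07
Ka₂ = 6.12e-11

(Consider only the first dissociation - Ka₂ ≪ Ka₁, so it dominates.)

First dissociation dominates. From Ka₁ = [H⁺][HA⁻]/[H₂A], x² + Ka₁·x − Ka₁·C = 0 with C = 0.16 M and Ka₁ = 4.34e-07. Solving: [H⁺] = (−Ka₁ + √(Ka₁² + 4·Ka₁·C)) / 2 = 2.6330e-04 M. pH = -log(2.6330e-04) = 3.58.

pH = 3.58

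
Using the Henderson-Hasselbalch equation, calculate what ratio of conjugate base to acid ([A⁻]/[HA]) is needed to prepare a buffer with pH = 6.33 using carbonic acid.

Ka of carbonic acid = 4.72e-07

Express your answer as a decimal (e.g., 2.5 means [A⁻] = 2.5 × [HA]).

pKa = -log(4.72e-07) = 6.3261. pH = pKa + log([A⁻]/[HA]), so log([A⁻]/[HA]) = pH − pKa = 6.33 − 6.3261 = 0.0039. [A⁻]/[HA] = 10^(0.0039) = 1.01

[A⁻]/[HA] = 1.01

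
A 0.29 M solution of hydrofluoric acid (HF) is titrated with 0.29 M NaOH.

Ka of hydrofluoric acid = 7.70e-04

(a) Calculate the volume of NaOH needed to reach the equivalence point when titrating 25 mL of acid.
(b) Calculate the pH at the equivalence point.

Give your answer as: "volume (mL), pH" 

moles acid = 0.29 × 25/1000 = 0.00725 mol; V_base = moles/0.29 × 1000 = 25.0 mL. At equivalence only the conjugate base is present: [A⁻] = 0.00725/0.050 = 1.4500e-01 M. Kb = Kw/Ka = 1.30e-11; [OH⁻] = √(Kb × [A⁻]) = 1.3723e-06; pOH = 5.86; pH = 14 - pOH = 8.14.

V = 25.0 mL, pH = 8.14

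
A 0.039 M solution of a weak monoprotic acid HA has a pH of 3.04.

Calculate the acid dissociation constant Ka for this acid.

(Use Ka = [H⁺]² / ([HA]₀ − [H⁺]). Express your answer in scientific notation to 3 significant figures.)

[H⁺] = 10^(−pH) = 10^(−3.04) = 9.120e-04 M. For HA ⇌ H⁺ + A⁻, Ka = [H⁺][A⁻]/[HA] = [H⁺]² / ([HA]₀ − [H⁺]) = (9.120e-04)² / (0.039 − 9.120e-04) = 2.18e-05.

K_a = 2.18e-05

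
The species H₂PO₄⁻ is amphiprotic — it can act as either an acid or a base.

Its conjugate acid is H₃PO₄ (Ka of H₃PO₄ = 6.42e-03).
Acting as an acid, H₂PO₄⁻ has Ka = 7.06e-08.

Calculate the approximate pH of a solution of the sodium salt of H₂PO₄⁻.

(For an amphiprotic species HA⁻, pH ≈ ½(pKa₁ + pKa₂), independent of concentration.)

pKa₁ = -log(6.42e-03) = 2.19; pKa₂ = -log(7.06e-08) = 7.15. For an amphiprotic species, pH ≈ ½(pKa₁ + pKa₂) = ½(2.19 + 7.15) = 4.67.

pH = 4.67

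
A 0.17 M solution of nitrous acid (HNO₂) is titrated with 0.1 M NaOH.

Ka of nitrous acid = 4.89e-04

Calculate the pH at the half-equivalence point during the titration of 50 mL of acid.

At half-equivalence [HA] = [A⁻], so Henderson-Hasselbalch gives pH = pKa = -log(4.89e-04) = 3.31.

pH = pKa = 3.31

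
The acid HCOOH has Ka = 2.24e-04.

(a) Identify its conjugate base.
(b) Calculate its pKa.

(a) The conjugate base is formed by removing one H⁺ from HCOOH, giving HCOO⁻. (b) pKa = -log(Ka) = -log(2.24e-04) = 3.65.

Conjugate base: HCOO⁻; pK_a = 3.65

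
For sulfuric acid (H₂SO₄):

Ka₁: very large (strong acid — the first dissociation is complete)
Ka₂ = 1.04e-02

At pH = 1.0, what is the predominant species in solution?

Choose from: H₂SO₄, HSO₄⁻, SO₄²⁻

The first dissociation is complete, so H₂SO₄ itself is never the predominant species in water; pKa₂ = -log(1.04e-02) = 1.98. For a polyprotic acid the predominant species crosses at each pKa: below pKa_n the protonated form dominates, above it the deprotonated form does. At pH = 1.0, the predominant species is HSO₄⁻.

HSO₄⁻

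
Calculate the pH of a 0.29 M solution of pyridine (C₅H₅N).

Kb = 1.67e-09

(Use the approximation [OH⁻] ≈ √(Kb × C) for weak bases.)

[OH⁻] = √(Kb × C) = √(1.67e-09 × 0.29) = 2.2007e-05. pOH = 4.66, pH = 14 - pOH

pH = 9.34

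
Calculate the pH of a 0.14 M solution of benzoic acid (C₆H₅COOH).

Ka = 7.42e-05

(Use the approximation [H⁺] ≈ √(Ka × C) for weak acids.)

[H⁺] = √(Ka × C) = √(7.42e-05 × 0.14) = 3.2230e-03. pH = -log(3.2230e-03)

pH = 2.49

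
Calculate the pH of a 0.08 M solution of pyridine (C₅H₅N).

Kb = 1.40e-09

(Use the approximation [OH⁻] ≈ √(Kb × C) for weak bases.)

[OH⁻] = √(Kb × C) = √(1.40e-09 × 0.08) = 1.0583e-05. pOH = 4.98, pH = 14 - pOH

pH = 9.02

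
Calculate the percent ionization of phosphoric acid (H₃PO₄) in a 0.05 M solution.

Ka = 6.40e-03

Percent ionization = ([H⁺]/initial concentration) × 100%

Using Ka equilibrium: x² + Ka×x - Ka×C = 0. Solving: [H⁺] = 1.4973e-02. Percent = (1.4973e-02/0.05) × 100

Percent ionization = 29.9%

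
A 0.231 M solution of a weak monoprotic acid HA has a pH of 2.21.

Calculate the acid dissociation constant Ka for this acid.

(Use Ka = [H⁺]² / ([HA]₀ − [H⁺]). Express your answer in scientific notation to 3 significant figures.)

[H⁺] = 10^(−pH) = 10^(−2.21) = 6.166e-03 M. For HA ⇌ H⁺ + A⁻, Ka = [H⁺][A⁻]/[HA] = [H⁺]² / ([HA]₀ − [H⁺]) = (6.166e-03)² / (0.231 − 6.166e-03) = 1.69e-04.

K_a = 1.69e-04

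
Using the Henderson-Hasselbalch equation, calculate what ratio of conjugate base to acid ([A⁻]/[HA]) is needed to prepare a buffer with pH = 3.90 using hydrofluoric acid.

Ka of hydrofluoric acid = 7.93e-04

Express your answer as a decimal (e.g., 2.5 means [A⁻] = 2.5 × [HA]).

pKa = -log(7.93e-04) = 3.1007. pH = pKa + log([A⁻]/[HA]), so log([A⁻]/[HA]) = pH − pKa = 3.90 − 3.1007 = 0.7993. [A⁻]/[HA] = 10^(0.7993) = 6.30

[A⁻]/[HA] = 6.30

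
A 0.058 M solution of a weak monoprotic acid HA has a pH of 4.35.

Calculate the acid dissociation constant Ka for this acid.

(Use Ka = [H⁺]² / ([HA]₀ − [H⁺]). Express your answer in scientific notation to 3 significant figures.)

[H⁺] = 10^(−pH) = 10^(−4.35) = 4.467e-05 M. For HA ⇌ H⁺ + A⁻, Ka = [H⁺][A⁻]/[HA] = [H⁺]² / ([HA]₀ − [H⁺]) = (4.467e-05)² / (0.058 − 4.467e-05) = 3.44e-08.

K_a = 3.44e-08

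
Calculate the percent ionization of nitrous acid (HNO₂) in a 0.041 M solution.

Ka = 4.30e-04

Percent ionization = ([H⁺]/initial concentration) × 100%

Using Ka equilibrium: x² + Ka×x - Ka×C = 0. Solving: [H⁺] = 3.9893e-03. Percent = (3.9893e-03/0.041) × 100

Percent ionization = 9.73%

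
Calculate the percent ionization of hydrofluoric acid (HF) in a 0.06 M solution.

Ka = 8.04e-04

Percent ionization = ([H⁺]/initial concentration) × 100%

Using Ka equilibrium: x² + Ka×x - Ka×C = 0. Solving: [H⁺] = 6.5551e-03. Percent = (6.5551e-03/0.06) × 100

Percent ionization = 10.9%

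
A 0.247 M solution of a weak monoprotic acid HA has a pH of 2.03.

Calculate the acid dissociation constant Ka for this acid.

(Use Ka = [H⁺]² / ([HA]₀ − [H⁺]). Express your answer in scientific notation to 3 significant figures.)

[H⁺] = 10^(−pH) = 10^(−2.03) = 9.333e-03 M. For HA ⇌ H⁺ + A⁻, Ka = [H⁺][A⁻]/[HA] = [H⁺]² / ([HA]₀ − [H⁺]) = (9.333e-03)² / (0.247 − 9.333e-03) = 3.66e-04.

K_a = 3.66e-04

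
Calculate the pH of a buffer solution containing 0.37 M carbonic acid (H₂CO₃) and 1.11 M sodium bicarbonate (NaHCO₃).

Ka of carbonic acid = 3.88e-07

pKa = -log(3.88e-07) = 6.41. pH = pKa + log([A⁻]/[HA]) = 6.41 + log(1.11/0.37)

pH = 6.89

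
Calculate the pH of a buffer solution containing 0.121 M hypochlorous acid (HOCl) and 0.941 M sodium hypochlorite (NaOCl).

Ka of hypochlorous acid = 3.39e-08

pKa = -log(3.39e-08) = 7.47. pH = pKa + log([A⁻]/[HA]) = 7.47 + log(0.941/0.121)

pH = 8.36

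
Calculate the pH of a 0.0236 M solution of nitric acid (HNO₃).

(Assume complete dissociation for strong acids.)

[H⁺] = 0.0236 M for strong acid. pH = -log[H⁺] = -log(0.0236)

pH = 1.63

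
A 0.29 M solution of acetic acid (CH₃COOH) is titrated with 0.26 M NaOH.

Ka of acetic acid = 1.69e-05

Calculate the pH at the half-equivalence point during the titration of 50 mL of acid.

At half-equivalence [HA] = [A⁻], so Henderson-Hasselbalch gives pH = pKa = -log(1.69e-05) = 4.77.

pH = pKa = 4.77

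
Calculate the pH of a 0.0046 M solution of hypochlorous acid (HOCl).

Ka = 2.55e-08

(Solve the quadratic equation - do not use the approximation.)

x² + Ka×x - Ka×C = 0. Using quadratic formula: [H⁺] = 1.0818e-05

pH = 4.97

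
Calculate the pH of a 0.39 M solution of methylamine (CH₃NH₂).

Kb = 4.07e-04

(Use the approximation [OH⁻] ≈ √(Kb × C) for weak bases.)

[OH⁻] = √(Kb × C) = √(4.07e-04 × 0.39) = 1.2599e-02. pOH = 1.90, pH = 14 - pOH

pH = 12.10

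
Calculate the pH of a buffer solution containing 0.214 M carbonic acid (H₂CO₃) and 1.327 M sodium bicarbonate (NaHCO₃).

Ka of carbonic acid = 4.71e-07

pKa = -log(4.71e-07) = 6.33. pH = pKa + log([A⁻]/[HA]) = 6.33 + log(1.327/0.214)

pH = 7.12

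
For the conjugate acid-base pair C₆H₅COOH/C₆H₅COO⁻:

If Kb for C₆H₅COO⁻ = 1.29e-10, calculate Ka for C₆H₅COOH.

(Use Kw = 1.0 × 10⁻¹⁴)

For a conjugate pair Ka × Kb = Kw, so Ka = Kw/Kb = 1.0 × 10⁻¹⁴ / 1.29e-10 = 7.75e-05.

K_a = 7.75e-05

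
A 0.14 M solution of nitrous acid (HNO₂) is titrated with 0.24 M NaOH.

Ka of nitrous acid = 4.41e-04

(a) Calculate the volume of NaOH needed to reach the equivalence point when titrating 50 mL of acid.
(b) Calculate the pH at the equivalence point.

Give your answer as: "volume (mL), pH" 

moles acid = 0.14 × 50/1000 = 0.007 mol; V_base = moles/0.24 × 1000 = 29.2 mL. At equivalence only the conjugate base is present: [A⁻] = 0.007/0.079 = 8.8421e-02 M. Kb = Kw/Ka = 2.27e-11; [OH⁻] = √(Kb × [A⁻]) = 1.4160e-06; pOH = 5.85; pH = 14 - pOH = 8.15.

V = 29.2 mL, pH = 8.15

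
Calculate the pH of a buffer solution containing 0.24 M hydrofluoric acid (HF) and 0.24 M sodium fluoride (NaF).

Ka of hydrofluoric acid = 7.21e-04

pKa = -log(7.21e-04) = 3.14. pH = pKa + log([A⁻]/[HA]) = 3.14 + log(0.24/0.24)

pH = 3.14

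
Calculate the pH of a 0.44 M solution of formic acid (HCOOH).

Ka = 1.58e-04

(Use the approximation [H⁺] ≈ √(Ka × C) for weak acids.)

[H⁺] = √(Ka × C) = √(1.58e-04 × 0.44) = 8.3379e-03. pH = -log(8.3379e-03)

pH = 2.08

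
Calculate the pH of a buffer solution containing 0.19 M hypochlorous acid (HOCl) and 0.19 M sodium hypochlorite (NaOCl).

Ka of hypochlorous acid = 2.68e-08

pKa = -log(2.68e-08) = 7.57. pH = pKa + log([A⁻]/[HA]) = 7.57 + log(0.19/0.19)

pH = 7.57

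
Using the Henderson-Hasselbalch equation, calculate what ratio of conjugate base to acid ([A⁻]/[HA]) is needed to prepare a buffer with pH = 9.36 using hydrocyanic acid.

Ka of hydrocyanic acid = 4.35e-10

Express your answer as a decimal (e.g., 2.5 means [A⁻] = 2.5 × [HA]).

pKa = -log(4.35e-10) = 9.3615. pH = pKa + log([A⁻]/[HA]), so log([A⁻]/[HA]) = pH − pKa = 9.36 − 9.3615 = -0.0015. [A⁻]/[HA] = 10^(-0.0015) = 0.997

[A⁻]/[HA] = 0.997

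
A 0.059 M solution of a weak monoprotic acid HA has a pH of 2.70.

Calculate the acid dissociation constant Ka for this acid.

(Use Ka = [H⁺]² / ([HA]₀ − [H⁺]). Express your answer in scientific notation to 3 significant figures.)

[H⁺] = 10^(−pH) = 10^(−2.70) = 1.995e-03 M. For HA ⇌ H⁺ + A⁻, Ka = [H⁺][A⁻]/[HA] = [H⁺]² / ([HA]₀ − [H⁺]) = (1.995e-03)² / (0.059 − 1.995e-03) = 6.98e-05.

K_a = 6.98e-05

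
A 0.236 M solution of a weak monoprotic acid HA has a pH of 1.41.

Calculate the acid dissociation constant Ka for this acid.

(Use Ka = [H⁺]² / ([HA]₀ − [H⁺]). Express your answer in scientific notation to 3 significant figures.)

[H⁺] = 10^(−pH) = 10^(−1.41) = 3.890e-02 M. For HA ⇌ H⁺ + A⁻, Ka = [H⁺][A⁻]/[HA] = [H⁺]² / ([HA]₀ − [H⁺]) = (3.890e-02)² / (0.236 − 3.890e-02) = 7.68e-03.

K_a = 7.68e-03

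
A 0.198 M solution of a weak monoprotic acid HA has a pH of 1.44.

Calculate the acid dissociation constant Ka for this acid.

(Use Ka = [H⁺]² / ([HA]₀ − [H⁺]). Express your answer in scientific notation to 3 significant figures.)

[H⁺] = 10^(−pH) = 10^(−1.44) = 3.631e-02 M. For HA ⇌ H⁺ + A⁻, Ka = [H⁺][A⁻]/[HA] = [H⁺]² / ([HA]₀ − [H⁺]) = (3.631e-02)² / (0.198 − 3.631e-02) = 8.15e-03.

K_a = 8.15e-03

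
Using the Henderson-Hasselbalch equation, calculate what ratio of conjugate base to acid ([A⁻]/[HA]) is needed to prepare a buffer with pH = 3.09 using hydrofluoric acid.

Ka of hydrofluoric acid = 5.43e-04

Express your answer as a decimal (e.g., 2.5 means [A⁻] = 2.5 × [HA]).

pKa = -log(5.43e-04) = 3.2652. pH = pKa + log([A⁻]/[HA]), so log([A⁻]/[HA]) = pH − pKa = 3.09 − 3.2652 = -0.1752. [A⁻]/[HA] = 10^(-0.1752) = 0.668

[A⁻]/[HA] = 0.668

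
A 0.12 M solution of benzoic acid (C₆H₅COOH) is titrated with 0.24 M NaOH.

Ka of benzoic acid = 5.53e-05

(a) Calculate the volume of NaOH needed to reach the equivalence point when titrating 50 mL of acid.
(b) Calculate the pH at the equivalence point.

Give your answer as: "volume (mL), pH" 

moles acid = 0.12 × 50/1000 = 0.006 mol; V_base = moles/0.24 × 1000 = 25.0 mL. At equivalence only the conjugate base is present: [A⁻] = 0.006/0.075 = 8.0000e-02 M. Kb = Kw/Ka = 1.81e-10; [OH⁻] = √(Kb × [A⁻]) = 3.8035e-06; pOH = 5.42; pH = 14 - pOH = 8.58.

V = 25.0 mL, pH = 8.58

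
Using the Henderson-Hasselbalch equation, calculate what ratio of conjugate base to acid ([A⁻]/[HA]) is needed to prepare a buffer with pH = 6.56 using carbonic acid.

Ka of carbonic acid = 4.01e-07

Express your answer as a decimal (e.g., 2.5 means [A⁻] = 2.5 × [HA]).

pKa = -log(4.01e-07) = 6.3969. pH = pKa + log([A⁻]/[HA]), so log([A⁻]/[HA]) = pH − pKa = 6.56 − 6.3969 = 0.1631. [A⁻]/[HA] = 10^(0.1631) = 1.46

[A⁻]/[HA] = 1.46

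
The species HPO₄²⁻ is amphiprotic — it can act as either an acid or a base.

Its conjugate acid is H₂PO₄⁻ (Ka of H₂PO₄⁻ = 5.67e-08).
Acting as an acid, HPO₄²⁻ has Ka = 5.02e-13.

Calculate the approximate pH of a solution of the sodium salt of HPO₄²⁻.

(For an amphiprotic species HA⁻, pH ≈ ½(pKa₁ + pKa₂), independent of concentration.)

pKa₁ = -log(5.67e-08) = 7.25; pKa₂ = -log(5.02e-13) = 12.30. For an amphiprotic species, pH ≈ ½(pKa₁ + pKa₂) = ½(7.25 + 12.30) = 9.77.

pH = 9.77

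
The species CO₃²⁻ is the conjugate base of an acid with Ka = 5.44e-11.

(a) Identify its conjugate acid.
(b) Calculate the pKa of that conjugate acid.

(a) The conjugate acid is formed by adding one H⁺ to CO₃²⁻, giving HCO₃⁻. (b) pKa = -log(Ka) = -log(5.44e-11) = 10.26.

Conjugate acid: HCO₃⁻; pK_a = 10.26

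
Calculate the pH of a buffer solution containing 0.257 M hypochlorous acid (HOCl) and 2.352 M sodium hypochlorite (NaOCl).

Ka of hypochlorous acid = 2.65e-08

pKa = -log(2.65e-08) = 7.58. pH = pKa + log([A⁻]/[HA]) = 7.58 + log(2.352/0.257)

pH = 8.54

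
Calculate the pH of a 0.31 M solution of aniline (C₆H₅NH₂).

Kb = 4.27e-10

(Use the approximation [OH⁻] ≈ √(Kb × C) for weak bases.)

[OH⁻] = √(Kb × C) = √(4.27e-10 × 0.31) = 1.1505e-05. pOH = 4.94, pH = 14 - pOH

pH = 9.06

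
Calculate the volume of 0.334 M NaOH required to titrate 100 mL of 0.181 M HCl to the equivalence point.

At equivalence: moles acid = moles base. moles HCl = 0.181 × 100/1000 = 0.0181 mol. V_base = moles / 0.334 × 1000 = 54.2 mL.

V_{base} = 54.2 mL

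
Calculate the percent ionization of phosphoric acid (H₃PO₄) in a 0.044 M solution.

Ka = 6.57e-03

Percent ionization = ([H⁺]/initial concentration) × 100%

Using Ka equilibrium: x² + Ka×x - Ka×C = 0. Solving: [H⁺] = 1.4032e-02. Percent = (1.4032e-02/0.044) × 100

Percent ionization = 31.9%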